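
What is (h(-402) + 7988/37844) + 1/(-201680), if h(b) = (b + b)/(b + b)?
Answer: 2310839979/1908094480 ≈ 1.2111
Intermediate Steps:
h(b) = 1 (h(b) = (2*b)/((2*b)) = (2*b)*(1/(2*b)) = 1)
(h(-402) + 7988/37844) + 1/(-201680) = (1 + 7988/37844) + 1/(-201680) = (1 + 7988*(1/37844)) - 1/201680 = (1 + 1997/9461) - 1/201680 = 11458/9461 - 1/201680 = 2310839979/1908094480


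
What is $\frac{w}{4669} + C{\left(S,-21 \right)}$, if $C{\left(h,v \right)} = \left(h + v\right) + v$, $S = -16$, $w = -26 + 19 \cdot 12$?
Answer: $- \frac{270600}{4669} \approx -57.957$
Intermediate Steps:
$w = 202$ ($w = -26 + 228 = 202$)
$C{\left(h,v \right)} = h + 2 v$
$\frac{w}{4669} + C{\left(S,-21 \right)} = \frac{202}{4669} + \left(-16 + 2 \left(-21\right)\right) = 202 \cdot \frac{1}{4669} - 58 = \frac{202}{4669} - 58 = - \frac{270600}{4669}$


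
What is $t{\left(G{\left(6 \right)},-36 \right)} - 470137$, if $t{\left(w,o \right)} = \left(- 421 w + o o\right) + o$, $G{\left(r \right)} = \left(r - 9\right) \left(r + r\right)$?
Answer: $-453721$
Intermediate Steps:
$G{\left(r \right)} = 2 r \left(-9 + r\right)$ ($G{\left(r \right)} = \left(-9 + r\right) 2 r = 2 r \left(-9 + r\right)$)
$t{\left(w,o \right)} = o + o^{2} - 421 w$ ($t{\left(w,o \right)} = \left(- 421 w + o^{2}\right) + o = \left(o^{2} - 421 w\right) + o = o + o^{2} - 421 w$)
$t{\left(G{\left(6 \right)},-36 \right)} - 470137 = \left(-36 + \left(-36\right)^{2} - 421 \cdot 2 \cdot 6 \left(-9 + 6\right)\right) - 470137 = \left(-36 + 1296 - 421 \cdot 2 \cdot 6 \left(-3\right)\right) - 470137 = \left(-36 + 1296 - -15156\right) - 470137 = \left(-36 + 1296 + 15156\right) - 470137 = 16416 - 470137 = -453721$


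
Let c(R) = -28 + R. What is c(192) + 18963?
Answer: 19127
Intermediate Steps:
c(192) + 18963 = (-28 + 192) + 18963 = 164 + 18963 = 19127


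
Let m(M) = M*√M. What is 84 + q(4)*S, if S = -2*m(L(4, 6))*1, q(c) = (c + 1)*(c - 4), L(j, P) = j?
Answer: 84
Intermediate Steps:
m(M) = M^(3/2)
q(c) = (1 + c)*(-4 + c)
S = -16 (S = -2*4^(3/2)*1 = -2*8*1 = -16*1 = -16)
84 + q(4)*S = 84 + (-4 + 4² - 3*4)*(-16) = 84 + (-4 + 16 - 12)*(-16) = 84 + 0*(-16) = 84 + 0 = 84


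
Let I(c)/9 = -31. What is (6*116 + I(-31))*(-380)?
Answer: -158460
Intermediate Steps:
I(c) = -279 (I(c) = 9*(-31) = -279)
(6*116 + I(-31))*(-380) = (6*116 - 279)*(-380) = (696 - 279)*(-380) = 417*(-380) = -158460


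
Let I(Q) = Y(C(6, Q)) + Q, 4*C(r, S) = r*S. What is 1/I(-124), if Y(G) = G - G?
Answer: -1/124 ≈ -0.0080645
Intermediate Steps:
C(r, S) = S*r/4 (C(r, S) = (r*S)/4 = (S*r)/4 = S*r/4)
Y(G) = 0
I(Q) = Q (I(Q) = 0 + Q = Q)
1/I(-124) = 1/(-124) = -1/124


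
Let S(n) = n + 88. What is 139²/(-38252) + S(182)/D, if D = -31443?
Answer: -205946081/400919212 ≈ -0.51368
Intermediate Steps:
S(n) = 88 + n
139²/(-38252) + S(182)/D = 139²/(-38252) + (88 + 182)/(-31443) = 19321*(-1/38252) + 270*(-1/31443) = -19321/38252 - 90/10481 = -205946081/400919212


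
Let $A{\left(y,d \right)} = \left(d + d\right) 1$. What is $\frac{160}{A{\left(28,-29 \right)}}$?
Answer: $- \frac{80}{29} \approx -2.7586$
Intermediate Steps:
$A{\left(y,d \right)} = 2 d$ ($A{\left(y,d \right)} = 2 d 1 = 2 d$)
$\frac{160}{A{\left(28,-29 \right)}} = \frac{160}{2 \left(-29\right)} = \frac{160}{-58} = 160 \left(- \frac{1}{58}\right) = - \frac{80}{29}$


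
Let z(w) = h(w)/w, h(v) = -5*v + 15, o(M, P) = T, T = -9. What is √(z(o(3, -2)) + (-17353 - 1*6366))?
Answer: I*√213531/3 ≈ 154.03*I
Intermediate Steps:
o(M, P) = -9
h(v) = 15 - 5*v
z(w) = (15 - 5*w)/w
√(z(o(3, -2)) + (-17353 - 1*6366)) = √((-5 + 15/(-9)) + (-17353 - 1*6366)) = √((-5 + 15*(-⅑)) + (-17353 - 6366)) = √((-5 - 5/3) - 23719) = √(-20/3 - 23719) = √(-71177/3) = I*√213531/3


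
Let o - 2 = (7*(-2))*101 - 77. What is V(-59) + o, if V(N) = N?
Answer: -1548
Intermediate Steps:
o = -1489 (o = 2 + ((7*(-2))*101 - 77) = 2 + (-14*101 - 77) = 2 + (-1414 - 77) = 2 - 1491 = -1489)
V(-59) + o = -59 - 1489 = -1548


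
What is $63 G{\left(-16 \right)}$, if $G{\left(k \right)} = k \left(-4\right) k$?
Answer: $-64512$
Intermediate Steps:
$G{\left(k \right)} = - 4 k^{2}$ ($G{\left(k \right)} = - 4 k k = - 4 k^{2}$)
$63 G{\left(-16 \right)} = 63 \left(- 4 \left(-16\right)^{2}\right) = 63 \left(\left(-4\right) 256\right) = 63 \left(-1024\right) = -64512$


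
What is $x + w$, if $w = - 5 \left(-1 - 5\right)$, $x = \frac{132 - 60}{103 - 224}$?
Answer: $\frac{3558}{121} \approx 29.405$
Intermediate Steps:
$x = - \frac{72}{121}$ ($x = \frac{72}{-121} = 72 \left(- \frac{1}{121}\right) = - \frac{72}{121} \approx -0.59504$)
$w = 30$ ($w = \left(-5\right) \left(-6\right) = 30$)
$x + w = - \frac{72}{121} + 30 = \frac{3558}{121}$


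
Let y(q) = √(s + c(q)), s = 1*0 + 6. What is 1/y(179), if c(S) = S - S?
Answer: √6/6 ≈ 0.40825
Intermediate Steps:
c(S) = 0
s = 6 (s = 0 + 6 = 6)
y(q) = √6 (y(q) = √(6 + 0) = √6)
1/y(179) = 1/(√6) = √6/6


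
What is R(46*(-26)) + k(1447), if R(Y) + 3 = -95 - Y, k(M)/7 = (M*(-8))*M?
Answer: -117252206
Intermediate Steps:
k(M) = -56*M**2 (k(M) = 7*((M*(-8))*M) = 7*((-8*M)*M) = 7*(-8*M**2) = -56*M**2)
R(Y) = -98 - Y (R(Y) = -3 + (-95 - Y) = -98 - Y)
R(46*(-26)) + k(1447) = (-98 - 46*(-26)) - 56*1447**2 = (-98 - 1*(-1196)) - 56*2093809 = (-98 + 1196) - 117253304 = 1098 - 117253304 = -117252206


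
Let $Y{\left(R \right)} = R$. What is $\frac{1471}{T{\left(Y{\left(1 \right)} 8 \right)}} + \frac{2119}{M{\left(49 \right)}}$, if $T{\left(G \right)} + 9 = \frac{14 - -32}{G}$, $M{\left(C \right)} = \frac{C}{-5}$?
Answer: $- \frac{426051}{637} \approx -668.84$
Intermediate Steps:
$M{\left(C \right)} = - \frac{C}{5}$ ($M{\left(C \right)} = C \left(- \frac{1}{5}\right) = - \frac{C}{5}$)
$T{\left(G \right)} = -9 + \frac{46}{G}$ ($T{\left(G \right)} = -9 + \frac{14 - -32}{G} = -9 + \frac{14 + 32}{G} = -9 + \frac{46}{G}$)
$\frac{1471}{T{\left(Y{\left(1 \right)} 8 \right)}} + \frac{2119}{M{\left(49 \right)}} = \frac{1471}{-9 + \frac{46}{1 \cdot 8}} + \frac{2119}{\left(- \frac{1}{5}\right) 49} = \frac{1471}{-9 + \frac{46}{8}} + \frac{2119}{- \frac{49}{5}} = \frac{1471}{-9 + 46 \cdot \frac{1}{8}} + 2119 \left(- \frac{5}{49}\right) = \frac{1471}{-9 + \frac{23}{4}} - \frac{10595}{49} = \frac{1471}{- \frac{13}{4}} - \frac{10595}{49} = 1471 \left(- \frac{4}{13}\right) - \frac{10595}{49} = - \frac{5884}{13} - \frac{10595}{49} = - \frac{426051}{637}$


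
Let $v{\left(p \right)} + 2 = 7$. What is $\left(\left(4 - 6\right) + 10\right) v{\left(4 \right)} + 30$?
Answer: $70$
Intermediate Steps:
$v{\left(p \right)} = 5$ ($v{\left(p \right)} = -2 + 7 = 5$)
$\left(\left(4 - 6\right) + 10\right) v{\left(4 \right)} + 30 = \left(\left(4 - 6\right) + 10\right) 5 + 30 = \left(-2 + 10\right) 5 + 30 = 8 \cdot 5 + 30 = 40 + 30 = 70$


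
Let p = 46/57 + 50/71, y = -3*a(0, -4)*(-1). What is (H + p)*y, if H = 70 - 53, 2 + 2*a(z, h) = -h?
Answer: 74915/1349 ≈ 55.534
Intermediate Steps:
a(z, h) = -1 - h/2 (a(z, h) = -1 + (-h)/2 = -1 - h/2)
y = 3 (y = -3*(-1 - ½*(-4))*(-1) = -3*(-1 + 2)*(-1) = -3*1*(-1) = -3*(-1) = 3)
p = 6116/4047 (p = 46*(1/57) + 50*(1/71) = 46/57 + 50/71 = 6116/4047 ≈ 1.5112)
H = 17
(H + p)*y = (17 + 6116/4047)*3 = (74915/4047)*3 = 74915/1349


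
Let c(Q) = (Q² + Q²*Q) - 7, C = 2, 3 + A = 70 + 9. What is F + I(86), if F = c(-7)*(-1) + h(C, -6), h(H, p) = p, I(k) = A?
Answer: 371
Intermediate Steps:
A = 76 (A = -3 + (70 + 9) = -3 + 79 = 76)
I(k) = 76
c(Q) = -7 + Q² + Q³ (c(Q) = (Q² + Q³) - 7 = -7 + Q² + Q³)
F = 295 (F = (-7 + (-7)² + (-7)³)*(-1) - 6 = (-7 + 49 - 343)*(-1) - 6 = -301*(-1) - 6 = 301 - 6 = 295)
F + I(86) = 295 + 76 = 371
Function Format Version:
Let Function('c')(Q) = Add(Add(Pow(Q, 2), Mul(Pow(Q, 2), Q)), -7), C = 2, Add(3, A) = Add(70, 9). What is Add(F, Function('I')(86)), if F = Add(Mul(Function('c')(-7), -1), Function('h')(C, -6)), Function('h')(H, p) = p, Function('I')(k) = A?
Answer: 371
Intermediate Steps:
A = 76 (A = Add(-3, Add(70, 9)) = Add(-3, 79) = 76)
Function('I')(k) = 76
Function('c')(Q) = Add(-7, Pow(Q, 2), Pow(Q, 3)) (Function('c')(Q) = Add(Add(Pow(Q, 2), Pow(Q, 3)), -7) = Add(-7, Pow(Q, 2), Pow(Q, 3)))
F = 295 (F = Add(Mul(Add(-7, Pow(-7, 2), Pow(-7, 3)), -1), -6) = Add(Mul(Add(-7, 49, -343), -1), -6) = Add(Mul(-301, -1), -6) = Add(301, -6) = 295)
Add(F, Function('I')(86)) = Add(295, 76) = 371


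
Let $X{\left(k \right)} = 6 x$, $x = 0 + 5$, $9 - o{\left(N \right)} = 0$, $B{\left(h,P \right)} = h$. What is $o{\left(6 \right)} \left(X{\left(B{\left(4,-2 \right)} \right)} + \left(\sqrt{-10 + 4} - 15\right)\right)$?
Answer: $135 + 9 i \sqrt{6} \approx 135.0 + 22.045 i$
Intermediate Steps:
$o{\left(N \right)} = 9$ ($o{\left(N \right)} = 9 - 0 = 9 + 0 = 9$)
$x = 5$
$X{\left(k \right)} = 30$ ($X{\left(k \right)} = 6 \cdot 5 = 30$)
$o{\left(6 \right)} \left(X{\left(B{\left(4,-2 \right)} \right)} + \left(\sqrt{-10 + 4} - 15\right)\right) = 9 \left(30 + \left(\sqrt{-10 + 4} - 15\right)\right) = 9 \left(30 - \left(15 - \sqrt{-6}\right)\right) = 9 \left(30 - \left(15 - i \sqrt{6}\right)\right) = 9 \left(15 + i \sqrt{6}\right) = 135 + 9 i \sqrt{6}$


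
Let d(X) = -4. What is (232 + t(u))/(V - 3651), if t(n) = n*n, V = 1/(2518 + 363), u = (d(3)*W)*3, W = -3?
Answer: -2201084/5259265 ≈ -0.41852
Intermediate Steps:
u = 36 (u = -4*(-3)*3 = 12*3 = 36)
V = 1/2881 ≈ 0.00034710
t(n) = n²
(232 + t(u))/(V - 3651) = (232 + 36²)/(1/2881 - 3651) = (232 + 1296)/(-10518530/2881) = 1528*(-2881/10518530) = -2201084/5259265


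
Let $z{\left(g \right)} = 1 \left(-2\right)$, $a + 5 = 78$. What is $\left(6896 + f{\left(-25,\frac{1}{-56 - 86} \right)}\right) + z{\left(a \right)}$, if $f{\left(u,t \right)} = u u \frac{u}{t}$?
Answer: $2225644$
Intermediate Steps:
$a = 73$ ($a = -5 + 78 = 73$)
$f{\left(u,t \right)} = \frac{u^{3}}{t}$ ($f{\left(u,t \right)} = u^{2} \frac{u}{t} = \frac{u^{3}}{t}$)
$z{\left(g \right)} = -2$
$\left(6896 + f{\left(-25,\frac{1}{-56 - 86} \right)}\right) + z{\left(a \right)} = \left(6896 + \frac{\left(-25\right)^{3}}{\frac{1}{-56 - 86}}\right) - 2 = \left(6896 + \frac{1}{\frac{1}{-142}} \left(-15625\right)\right) - 2 = \left(6896 + \frac{1}{- \frac{1}{142}} \left(-15625\right)\right) - 2 = \left(6896 - -2218750\right) - 2 = \left(6896 + 2218750\right) - 2 = 2225646 - 2 = 2225644$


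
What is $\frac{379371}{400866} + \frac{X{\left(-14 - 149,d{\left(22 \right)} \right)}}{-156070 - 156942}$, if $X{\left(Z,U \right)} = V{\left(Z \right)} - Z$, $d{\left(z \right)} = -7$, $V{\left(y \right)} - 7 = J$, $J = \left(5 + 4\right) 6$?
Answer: $\frac{1412593827}{1493760338} \approx 0.94566$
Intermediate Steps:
$J = 54$ ($J = 9 \cdot 6 = 54$)
$V{\left(y \right)} = 61$ ($V{\left(y \right)} = 7 + 54 = 61$)
$X{\left(Z,U \right)} = 61 - Z$
$\frac{379371}{400866} + \frac{X{\left(-14 - 149,d{\left(22 \right)} \right)}}{-156070 - 156942} = \frac{379371}{400866} + \frac{61 - \left(-14 - 149\right)}{-156070 - 156942} = 379371 \cdot \frac{1}{400866} + \frac{61 - \left(-14 - 149\right)}{-156070 - 156942} = \frac{126457}{133622} + \frac{61 - -163}{-313012} = \frac{126457}{133622} + \left(61 + 163\right) \left(- \frac{1}{313012}\right) = \frac{126457}{133622} + 224 \left(- \frac{1}{313012}\right) = \frac{126457}{133622} - \frac{8}{11179} = \frac{1412593827}{1493760338}$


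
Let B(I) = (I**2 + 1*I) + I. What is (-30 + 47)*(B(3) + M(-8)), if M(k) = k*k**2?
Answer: -8449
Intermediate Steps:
M(k) = k**3
B(I) = I**2 + 2*I (B(I) = (I**2 + I) + I = (I + I**2) + I = I**2 + 2*I)
(-30 + 47)*(B(3) + M(-8)) = (-30 + 47)*(3*(2 + 3) + (-8)**3) = 17*(3*5 - 512) = 17*(15 - 512) = 17*(-497) = -8449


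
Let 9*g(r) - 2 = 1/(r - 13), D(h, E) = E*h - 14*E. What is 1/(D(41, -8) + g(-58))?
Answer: -213/45961 ≈ -0.0046344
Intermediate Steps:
D(h, E) = -14*E + E*h
g(r) = 2/9 + 1/(9*(-13 + r)) (g(r) = 2/9 + 1/(9*(r - 13)) = 2/9 + 1/(9*(-13 + r)))
1/(D(41, -8) + g(-58)) = 1/(-8*(-14 + 41) + (-25 + 2*(-58))/(9*(-13 - 58))) = 1/(-8*27 + (1/9)*(-25 - 116)/(-71)) = 1/(-216 + (1/9)*(-1/71)*(-141)) = 1/(-216 + 47/213) = 1/(-45961/213) = -213/45961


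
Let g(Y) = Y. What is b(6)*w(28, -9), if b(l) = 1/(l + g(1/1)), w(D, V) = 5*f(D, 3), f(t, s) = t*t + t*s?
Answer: 620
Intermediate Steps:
f(t, s) = t**2 + s*t
w(D, V) = 5*D*(3 + D) (w(D, V) = 5*(D*(3 + D)) = 5*D*(3 + D))
b(l) = 1/(1 + l) (b(l) = 1/(l + 1/1) = 1/(l + 1) = 1/(1 + l))
b(6)*w(28, -9) = (5*28*(3 + 28))/(1 + 6) = (5*28*31)/7 = (1/7)*4340 = 620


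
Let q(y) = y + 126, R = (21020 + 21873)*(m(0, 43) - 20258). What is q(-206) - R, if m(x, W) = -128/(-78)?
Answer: 33885381094/39 ≈ 8.6886e+8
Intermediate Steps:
m(x, W) = 64/39 (m(x, W) = -128*(-1/78) = 64/39)
R = -33885384214/39 (R = (21020 + 21873)*(64/39 - 20258) = 42893*(-789998/39) = -33885384214/39 ≈ -8.6886e+8)
q(y) = 126 + y
q(-206) - R = (126 - 206) - 1*(-33885384214/39) = -80 + 33885384214/39 = 33885381094/39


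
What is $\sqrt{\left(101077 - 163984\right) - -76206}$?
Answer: $\sqrt{13299} \approx 115.32$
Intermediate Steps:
$\sqrt{\left(101077 - 163984\right) - -76206} = \sqrt{-62907 + \left(-339 + 76545\right)} = \sqrt{-62907 + 76206} = \sqrt{13299}$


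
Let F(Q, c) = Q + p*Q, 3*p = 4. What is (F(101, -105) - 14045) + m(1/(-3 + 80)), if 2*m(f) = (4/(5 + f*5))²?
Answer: -525088042/38025 ≈ -13809.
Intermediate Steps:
p = 4/3 (p = (⅓)*4 = 4/3 ≈ 1.3333)
F(Q, c) = 7*Q/3 (F(Q, c) = Q + 4*Q/3 = 7*Q/3)
m(f) = 8/(5 + 5*f)² (m(f) = (4/(5 + f*5))²/2 = (4/(5 + 5*f))²/2 = (16/(5 + 5*f)²)/2 = 8/(5 + 5*f)²)
(F(101, -105) - 14045) + m(1/(-3 + 80)) = ((7/3)*101 - 14045) + 8/(25*(1 + 1/(-3 + 80))²) = (707/3 - 14045) + 8/(25*(1 + 1/77)²) = -41428/3 + 8/(25*(1 + 1/77)²) = -41428/3 + 8/(25*(78/77)²) = -41428/3 + (8/25)*(5929/6084) = -41428/3 + 11858/38025 = -525088042/38025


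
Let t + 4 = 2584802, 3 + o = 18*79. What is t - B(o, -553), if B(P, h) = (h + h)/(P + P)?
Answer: 3667828915/1419 ≈ 2.5848e+6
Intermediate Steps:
o = 1419 (o = -3 + 18*79 = -3 + 1422 = 1419)
t = 2584798 (t = -4 + 2584802 = 2584798)
B(P, h) = h/P (B(P, h) = (2*h)/((2*P)) = (2*h)*(1/(2*P)) = h/P)
t - B(o, -553) = 2584798 - (-553)/1419 = 2584798 - 1*(-553/1419) = 2584798 + 553/1419 = 3667828915/1419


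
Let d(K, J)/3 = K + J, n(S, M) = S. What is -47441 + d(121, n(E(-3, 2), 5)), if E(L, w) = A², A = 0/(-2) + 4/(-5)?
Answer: -1176902/25 ≈ -47076.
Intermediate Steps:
A = -⅘ (A = 0*(-½) + 4*(-⅕) = 0 - ⅘ = -⅘ ≈ -0.80000)
E(L, w) = 16/25 (E(L, w) = (-⅘)² = 16/25)
d(K, J) = 3*J + 3*K (d(K, J) = 3*(K + J) = 3*(J + K) = 3*J + 3*K)
-47441 + d(121, n(E(-3, 2), 5)) = -47441 + (3*(16/25) + 3*121) = -47441 + (48/25 + 363) = -47441 + 9123/25 = -1176902/25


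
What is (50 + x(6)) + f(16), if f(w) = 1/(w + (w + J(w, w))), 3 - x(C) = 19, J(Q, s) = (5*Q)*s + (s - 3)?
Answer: 45051/1325 ≈ 34.001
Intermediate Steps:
J(Q, s) = -3 + s + 5*Q*s (J(Q, s) = 5*Q*s + (-3 + s) = -3 + s + 5*Q*s)
x(C) = -16 (x(C) = 3 - 1*19 = 3 - 19 = -16)
f(w) = 1/(-3 + 3*w + 5*w²) (f(w) = 1/(w + (w + (-3 + w + 5*w*w))) = 1/(w + (w + (-3 + w + 5*w²))) = 1/(w + (-3 + 2*w + 5*w²)) = 1/(-3 + 3*w + 5*w²))
(50 + x(6)) + f(16) = (50 - 16) + 1/(-3 + 3*16 + 5*16²) = 34 + 1/(-3 + 48 + 5*256) = 34 + 1/(-3 + 48 + 1280) = 34 + 1/1325 = 45051/1325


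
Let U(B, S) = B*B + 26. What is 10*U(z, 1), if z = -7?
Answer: 750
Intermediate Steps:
U(B, S) = 26 + B² (U(B, S) = B² + 26 = 26 + B²)
10*U(z, 1) = 10*(26 + (-7)²) = 10*(26 + 49) = 10*75 = 750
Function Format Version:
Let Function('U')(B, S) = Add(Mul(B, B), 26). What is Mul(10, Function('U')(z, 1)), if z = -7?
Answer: 750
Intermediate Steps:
Function('U')(B, S) = Add(26, Pow(B, 2)) (Function('U')(B, S) = Add(Pow(B, 2), 26) = Add(26, Pow(B, 2)))
Mul(10, Function('U')(z, 1)) = Mul(10, Add(26, Pow(-7, 2))) = Mul(10, Add(26, 49)) = Mul(10, 75) = 750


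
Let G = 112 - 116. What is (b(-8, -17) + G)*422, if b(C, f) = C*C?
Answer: 25320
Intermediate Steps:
b(C, f) = C²
G = -4
(b(-8, -17) + G)*422 = ((-8)² - 4)*422 = (64 - 4)*422 = 60*422 = 25320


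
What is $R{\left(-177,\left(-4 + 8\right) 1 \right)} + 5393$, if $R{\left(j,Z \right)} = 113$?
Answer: $5506$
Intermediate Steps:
$R{\left(-177,\left(-4 + 8\right) 1 \right)} + 5393 = 113 + 5393 = 5506$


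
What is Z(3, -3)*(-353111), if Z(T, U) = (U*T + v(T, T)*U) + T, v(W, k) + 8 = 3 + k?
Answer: 0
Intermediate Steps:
v(W, k) = -5 + k (v(W, k) = -8 + (3 + k) = -5 + k)
Z(T, U) = T + T*U + U*(-5 + T) (Z(T, U) = (U*T + (-5 + T)*U) + T = (T*U + U*(-5 + T)) + T = T + T*U + U*(-5 + T))
Z(3, -3)*(-353111) = (3 + 3*(-3) - 3*(-5 + 3))*(-353111) = (3 - 9 - 3*(-2))*(-353111) = (3 - 9 + 6)*(-353111) = 0*(-353111) = 0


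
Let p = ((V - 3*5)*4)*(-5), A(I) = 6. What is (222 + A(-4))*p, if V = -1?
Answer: 72960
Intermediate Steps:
p = 320 (p = ((-1 - 3*5)*4)*(-5) = ((-1 - 15)*4)*(-5) = -16*4*(-5) = -64*(-5) = 320)
(222 + A(-4))*p = (222 + 6)*320 = 228*320 = 72960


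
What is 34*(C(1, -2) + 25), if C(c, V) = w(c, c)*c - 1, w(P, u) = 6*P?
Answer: 1020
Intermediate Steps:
C(c, V) = -1 + 6*c**2 (C(c, V) = (6*c)*c - 1 = 6*c**2 - 1 = -1 + 6*c**2)
34*(C(1, -2) + 25) = 34*((-1 + 6*1**2) + 25) = 34*((-1 + 6*1) + 25) = 34*((-1 + 6) + 25) = 34*(5 + 25) = 34*30 = 1020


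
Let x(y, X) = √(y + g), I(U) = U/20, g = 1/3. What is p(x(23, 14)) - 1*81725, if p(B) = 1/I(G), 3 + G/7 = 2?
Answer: -572095/7 ≈ -81728.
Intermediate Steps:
g = ⅓ ≈ 0.33333
G = -7 (G = -21 + 7*2 = -21 + 14 = -7)
I(U) = U/20 (I(U) = U*(1/20) = U/20)
x(y, X) = √(⅓ + y) (x(y, X) = √(y + ⅓) = √(⅓ + y))
p(B) = -20/7 (p(B) = 1/((1/20)*(-7)) = 1/(-7/20) = -20/7)
p(x(23, 14)) - 1*81725 = -20/7 - 1*81725 = -20/7 - 81725 = -572095/7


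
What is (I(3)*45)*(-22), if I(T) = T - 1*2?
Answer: -990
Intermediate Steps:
I(T) = -2 + T (I(T) = T - 2 = -2 + T)
(I(3)*45)*(-22) = ((-2 + 3)*45)*(-22) = (1*45)*(-22) = 45*(-22) = -990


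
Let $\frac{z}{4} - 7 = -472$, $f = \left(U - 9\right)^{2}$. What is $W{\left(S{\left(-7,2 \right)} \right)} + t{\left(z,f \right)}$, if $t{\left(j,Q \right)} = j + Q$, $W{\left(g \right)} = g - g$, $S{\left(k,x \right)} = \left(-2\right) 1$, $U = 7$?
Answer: $-1856$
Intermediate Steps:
$S{\left(k,x \right)} = -2$
$W{\left(g \right)} = 0$
$f = 4$ ($f = \left(7 - 9\right)^{2} = \left(-2\right)^{2} = 4$)
$z = -1860$ ($z = 28 + 4 \left(-472\right) = 28 - 1888 = -1860$)
$t{\left(j,Q \right)} = Q + j$
$W{\left(S{\left(-7,2 \right)} \right)} + t{\left(z,f \right)} = 0 + \left(4 - 1860\right) = 0 - 1856 = -1856$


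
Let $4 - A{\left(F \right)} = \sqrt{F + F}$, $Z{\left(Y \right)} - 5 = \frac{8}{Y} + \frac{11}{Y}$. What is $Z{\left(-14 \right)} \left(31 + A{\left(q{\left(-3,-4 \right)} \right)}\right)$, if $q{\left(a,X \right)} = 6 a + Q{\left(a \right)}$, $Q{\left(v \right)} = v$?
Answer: $\frac{255}{2} - \frac{51 i \sqrt{42}}{14} \approx 127.5 - 23.608 i$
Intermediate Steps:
$q{\left(a,X \right)} = 7 a$ ($q{\left(a,X \right)} = 6 a + a = 7 a$)
$Z{\left(Y \right)} = 5 + \frac{19}{Y}$ ($Z{\left(Y \right)} = 5 + \left(\frac{8}{Y} + \frac{11}{Y}\right) = 5 + \frac{19}{Y}$)
$A{\left(F \right)} = 4 - \sqrt{2} \sqrt{F}$ ($A{\left(F \right)} = 4 - \sqrt{F + F} = 4 - \sqrt{2 F} = 4 - \sqrt{2} \sqrt{F}$)
$Z{\left(-14 \right)} \left(31 + A{\left(q{\left(-3,-4 \right)} \right)}\right) = \left(5 + \frac{19}{-14}\right) \left(31 + \left(4 - \sqrt{2} \sqrt{7 \left(-3\right)}\right)\right) = \left(5 + 19 \left(- \frac{1}{14}\right)\right) \left(31 + \left(4 - \sqrt{2} \sqrt{-21}\right)\right) = \left(5 - \frac{19}{14}\right) \left(31 + \left(4 - \sqrt{2} i \sqrt{21}\right)\right) = \frac{51 \left(31 + \left(4 - i \sqrt{42}\right)\right)}{14} = \frac{51 \left(35 - i \sqrt{42}\right)}{14} = \frac{255}{2} - \frac{51 i \sqrt{42}}{14}$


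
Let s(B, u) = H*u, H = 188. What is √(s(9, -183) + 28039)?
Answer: I*√6365 ≈ 79.781*I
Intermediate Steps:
s(B, u) = 188*u
√(s(9, -183) + 28039) = √(188*(-183) + 28039) = √(-34404 + 28039) = √(-6365) = I*√6365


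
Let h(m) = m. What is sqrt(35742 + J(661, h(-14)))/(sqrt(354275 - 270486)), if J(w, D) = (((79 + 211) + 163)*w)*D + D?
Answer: I*sqrt(348255069526)/83789 ≈ 7.0431*I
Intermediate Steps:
J(w, D) = D + 453*D*w (J(w, D) = ((290 + 163)*w)*D + D = (453*w)*D + D = 453*D*w + D = D + 453*D*w)
sqrt(35742 + J(661, h(-14)))/(sqrt(354275 - 270486)) = sqrt(35742 - 14*(1 + 453*661))/(sqrt(354275 - 270486)) = sqrt(35742 - 14*(1 + 299433))/(sqrt(83789)) = sqrt(35742 - 14*299434)*(sqrt(83789)/83789) = sqrt(35742 - 4192076)*(sqrt(83789)/83789) = sqrt(-4156334)*(sqrt(83789)/83789) = (I*sqrt(4156334))*(sqrt(83789)/83789) = I*sqrt(348255069526)/83789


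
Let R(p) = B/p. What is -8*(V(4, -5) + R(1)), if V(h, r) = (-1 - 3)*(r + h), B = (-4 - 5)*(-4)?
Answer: -320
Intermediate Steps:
B = 36 (B = -9*(-4) = 36)
R(p) = 36/p
V(h, r) = -4*h - 4*r (V(h, r) = -4*(h + r) = -4*h - 4*r)
-8*(V(4, -5) + R(1)) = -8*((-4*4 - 4*(-5)) + 36/1) = -8*((-16 + 20) + 36*1) = -8*(4 + 36) = -8*40 = -320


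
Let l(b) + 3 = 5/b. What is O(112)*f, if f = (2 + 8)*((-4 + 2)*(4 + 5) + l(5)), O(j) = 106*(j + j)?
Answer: -4748800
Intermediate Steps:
l(b) = -3 + 5/b
O(j) = 212*j (O(j) = 106*(2*j) = 212*j)
f = -200 (f = (2 + 8)*((-4 + 2)*(4 + 5) + (-3 + 5/5)) = 10*(-2*9 + (-3 + 5*(1/5))) = 10*(-18 + (-3 + 1)) = 10*(-18 - 2) = 10*(-20) = -200)
O(112)*f = (212*112)*(-200) = 23744*(-200) = -4748800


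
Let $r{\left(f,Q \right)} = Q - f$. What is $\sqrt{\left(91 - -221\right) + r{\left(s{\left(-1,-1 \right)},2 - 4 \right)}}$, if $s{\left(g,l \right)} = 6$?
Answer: $4 \sqrt{19} \approx 17.436$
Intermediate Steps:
$\sqrt{\left(91 - -221\right) + r{\left(s{\left(-1,-1 \right)},2 - 4 \right)}} = \sqrt{\left(91 - -221\right) + \left(\left(2 - 4\right) - 6\right)} = \sqrt{\left(91 + 221\right) + \left(\left(2 - 4\right) - 6\right)} = \sqrt{312 - 8} = \sqrt{304} = 4 \sqrt{19}$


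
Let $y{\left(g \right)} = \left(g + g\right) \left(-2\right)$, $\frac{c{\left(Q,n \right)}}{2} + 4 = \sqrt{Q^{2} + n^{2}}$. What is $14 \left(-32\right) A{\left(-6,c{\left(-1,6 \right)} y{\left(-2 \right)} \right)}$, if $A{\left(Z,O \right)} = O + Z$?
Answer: $31360 - 7168 \sqrt{37} \approx -12241.0$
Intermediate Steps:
$c{\left(Q,n \right)} = -8 + 2 \sqrt{Q^{2} + n^{2}}$
$y{\left(g \right)} = - 4 g$ ($y{\left(g \right)} = 2 g \left(-2\right) = - 4 g$)
$14 \left(-32\right) A{\left(-6,c{\left(-1,6 \right)} y{\left(-2 \right)} \right)} = 14 \left(-32\right) \left(\left(-8 + 2 \sqrt{\left(-1\right)^{2} + 6^{2}}\right) \left(\left(-4\right) \left(-2\right)\right) - 6\right) = - 448 \left(\left(-8 + 2 \sqrt{1 + 36}\right) 8 - 6\right) = - 448 \left(\left(-8 + 2 \sqrt{37}\right) 8 - 6\right) = - 448 \left(\left(-64 + 16 \sqrt{37}\right) - 6\right) = - 448 \left(-70 + 16 \sqrt{37}\right) = 31360 - 7168 \sqrt{37}$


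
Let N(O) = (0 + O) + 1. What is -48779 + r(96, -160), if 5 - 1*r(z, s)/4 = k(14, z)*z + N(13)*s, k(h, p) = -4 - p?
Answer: -1399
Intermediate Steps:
N(O) = 1 + O (N(O) = O + 1 = 1 + O)
r(z, s) = 20 - 56*s - 4*z*(-4 - z) (r(z, s) = 20 - 4*((-4 - z)*z + (1 + 13)*s) = 20 - 4*(z*(-4 - z) + 14*s) = 20 - 4*(14*s + z*(-4 - z)) = 20 + (-56*s - 4*z*(-4 - z)) = 20 - 56*s - 4*z*(-4 - z))
-48779 + r(96, -160) = -48779 + (20 - 56*(-160) + 4*96*(4 + 96)) = -48779 + (20 + 8960 + 4*96*100) = -48779 + (20 + 8960 + 38400) = -48779 + 47380 = -1399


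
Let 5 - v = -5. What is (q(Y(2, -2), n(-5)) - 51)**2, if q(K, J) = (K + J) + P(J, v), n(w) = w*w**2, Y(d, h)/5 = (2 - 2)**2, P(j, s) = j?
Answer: 90601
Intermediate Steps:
v = 10 (v = 5 - 1*(-5) = 5 + 5 = 10)
Y(d, h) = 0 (Y(d, h) = 5*(2 - 2)**2 = 5*0**2 = 5*0 = 0)
n(w) = w**3
q(K, J) = K + 2*J (q(K, J) = (K + J) + J = (J + K) + J = K + 2*J)
(q(Y(2, -2), n(-5)) - 51)**2 = ((0 + 2*(-5)**3) - 51)**2 = ((0 + 2*(-125)) - 51)**2 = ((0 - 250) - 51)**2 = (-250 - 51)**2 = (-301)**2 = 90601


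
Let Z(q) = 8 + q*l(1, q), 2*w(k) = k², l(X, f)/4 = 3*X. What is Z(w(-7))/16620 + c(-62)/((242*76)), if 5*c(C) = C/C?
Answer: 1389427/76418760 ≈ 0.018182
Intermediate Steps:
c(C) = ⅕ (c(C) = (C/C)/5 = (⅕)*1 = ⅕)
l(X, f) = 12*X (l(X, f) = 4*(3*X) = 12*X)
w(k) = k²/2
Z(q) = 8 + 12*q (Z(q) = 8 + q*(12*1) = 8 + q*12 = 8 + 12*q)
Z(w(-7))/16620 + c(-62)/((242*76)) = (8 + 12*((½)*(-7)²))/16620 + 1/(5*((242*76))) = (8 + 12*((½)*49))*(1/16620) + (⅕)/18392 = (8 + 12*(49/2))*(1/16620) + (⅕)*(1/18392) = (8 + 294)*(1/16620) + 1/91960 = 302*(1/16620) + 1/91960 = 151/8310 + 1/91960 = 1389427/76418760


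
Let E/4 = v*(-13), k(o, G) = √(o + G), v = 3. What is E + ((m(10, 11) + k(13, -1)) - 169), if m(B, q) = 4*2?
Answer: -317 + 2*√3 ≈ -313.54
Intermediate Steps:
k(o, G) = √(G + o)
E = -156 (E = 4*(3*(-13)) = 4*(-39) = -156)
m(B, q) = 8
E + ((m(10, 11) + k(13, -1)) - 169) = -156 + ((8 + √(-1 + 13)) - 169) = -156 + ((8 + √12) - 169) = -156 + ((8 + 2*√3) - 169) = -156 + (-161 + 2*√3) = -317 + 2*√3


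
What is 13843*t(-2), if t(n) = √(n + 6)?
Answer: 27686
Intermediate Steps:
t(n) = √(6 + n)
13843*t(-2) = 13843*√(6 - 2) = 13843*√4 = 13843*2 = 27686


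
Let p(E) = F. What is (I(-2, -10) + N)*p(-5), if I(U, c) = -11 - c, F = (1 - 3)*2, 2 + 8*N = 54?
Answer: -22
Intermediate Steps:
N = 13/2 (N = -1/4 + (1/8)*54 = -1/4 + 27/4 = 13/2 ≈ 6.5000)
F = -4 (F = -2*2 = -4)
p(E) = -4
(I(-2, -10) + N)*p(-5) = ((-11 - 1*(-10)) + 13/2)*(-4) = ((-11 + 10) + 13/2)*(-4) = (-1 + 13/2)*(-4) = (11/2)*(-4) = -22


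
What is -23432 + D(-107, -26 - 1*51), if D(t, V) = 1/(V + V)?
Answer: -3608529/154 ≈ -23432.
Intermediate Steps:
D(t, V) = 1/(2*V)
-23432 + D(-107, -26 - 1*51) = -23432 + 1/(2*(-26 - 1*51)) = -23432 + 1/(2*(-26 - 51)) = -23432 + (½)/(-77) = -23432 + (½)*(-1/77) = -23432 - 1/154 = -3608529/154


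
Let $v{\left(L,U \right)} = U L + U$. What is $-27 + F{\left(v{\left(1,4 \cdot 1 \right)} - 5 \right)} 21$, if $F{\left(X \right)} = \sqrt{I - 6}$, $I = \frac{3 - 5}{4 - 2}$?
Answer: $-27 + 21 i \sqrt{7} \approx -27.0 + 55.561 i$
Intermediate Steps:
$v{\left(L,U \right)} = U + L U$ ($v{\left(L,U \right)} = L U + U = U + L U$)
$I = -1$ ($I = - \frac{2}{2} = \left(-2\right) \frac{1}{2} = -1$)
$F{\left(X \right)} = i \sqrt{7}$ ($F{\left(X \right)} = \sqrt{-1 - 6} = \sqrt{-7} = i \sqrt{7}$)
$-27 + F{\left(v{\left(1,4 \cdot 1 \right)} - 5 \right)} 21 = -27 + i \sqrt{7} \cdot 21 = -27 + 21 i \sqrt{7}$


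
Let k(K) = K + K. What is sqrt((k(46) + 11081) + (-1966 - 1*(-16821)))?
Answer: 6*sqrt(723) ≈ 161.33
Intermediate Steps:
k(K) = 2*K
sqrt((k(46) + 11081) + (-1966 - 1*(-16821))) = sqrt((2*46 + 11081) + (-1966 - 1*(-16821))) = sqrt((92 + 11081) + (-1966 + 16821)) = sqrt(11173 + 14855) = sqrt(26028) = 6*sqrt(723)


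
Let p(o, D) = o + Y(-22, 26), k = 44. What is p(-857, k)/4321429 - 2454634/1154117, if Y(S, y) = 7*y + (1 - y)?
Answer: -1515476347698/712490667599 ≈ -2.1270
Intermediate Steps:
Y(S, y) = 1 + 6*y
p(o, D) = 157 + o (p(o, D) = o + (1 + 6*26) = o + (1 + 156) = o + 157 = 157 + o)
p(-857, k)/4321429 - 2454634/1154117 = (157 - 857)/4321429 - 2454634/1154117 = -700*1/4321429 - 2454634*1/1154117 = -100/617347 - 2454634/1154117 = -1515476347698/712490667599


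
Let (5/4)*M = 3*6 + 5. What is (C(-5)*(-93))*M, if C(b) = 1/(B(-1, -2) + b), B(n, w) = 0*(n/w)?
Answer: 8556/25 ≈ 342.24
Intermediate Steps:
B(n, w) = 0
M = 92/5 (M = 4*(3*6 + 5)/5 = 4*(18 + 5)/5 = (4/5)*23 = 92/5 ≈ 18.400)
C(b) = 1/b (C(b) = 1/(0 + b) = 1/b)
(C(-5)*(-93))*M = (-93/(-5))*(92/5) = -1/5*(-93)*(92/5) = (93/5)*(92/5) = 8556/25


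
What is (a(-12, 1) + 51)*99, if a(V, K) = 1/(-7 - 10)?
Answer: 85734/17 ≈ 5043.2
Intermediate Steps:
a(V, K) = -1/17 (a(V, K) = 1/(-17) = -1/17)
(a(-12, 1) + 51)*99 = (-1/17 + 51)*99 = (866/17)*99 = 85734/17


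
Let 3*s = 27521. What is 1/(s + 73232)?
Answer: 3/247217 ≈ 1.2135e-5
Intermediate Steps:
s = 27521/3 (s = (⅓)*27521 = 27521/3 ≈ 9173.7)
1/(s + 73232) = 1/(27521/3 + 73232) = 1/(247217/3) = 3/247217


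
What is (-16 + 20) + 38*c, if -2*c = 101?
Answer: -1915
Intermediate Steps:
c = -101/2 (c = -½*101 = -101/2 ≈ -50.500)
(-16 + 20) + 38*c = (-16 + 20) + 38*(-101/2) = 4 - 1919 = -1915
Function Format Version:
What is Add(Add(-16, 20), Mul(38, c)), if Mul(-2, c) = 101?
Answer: -1915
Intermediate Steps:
c = Rational(-101, 2) (c = Mul(Rational(-1, 2), 101) = Rational(-101, 2) ≈ -50.500)
Add(Add(-16, 20), Mul(38, c)) = Add(Add(-16, 20), Mul(38, Rational(-101, 2))) = Add(4, -1919) = -1915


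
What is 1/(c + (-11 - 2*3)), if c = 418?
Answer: 1/401 ≈ 0.0024938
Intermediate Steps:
1/(c + (-11 - 2*3)) = 1/(418 + (-11 - 2*3)) = 1/(418 + (-11 - 6)) = 1/(418 - 17) = 1/401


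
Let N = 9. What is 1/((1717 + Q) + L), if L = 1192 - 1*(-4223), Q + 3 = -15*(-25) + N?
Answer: 1/7513 ≈ 0.00013310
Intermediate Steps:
Q = 381 (Q = -3 + (-15*(-25) + 9) = -3 + (375 + 9) = -3 + 384 = 381)
L = 5415 (L = 1192 + 4223 = 5415)
1/((1717 + Q) + L) = 1/((1717 + 381) + 5415) = 1/(2098 + 5415) = 1/7513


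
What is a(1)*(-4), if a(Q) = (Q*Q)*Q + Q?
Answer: -8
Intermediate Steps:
a(Q) = Q + Q**3 (a(Q) = Q**2*Q + Q = Q**3 + Q = Q + Q**3)
a(1)*(-4) = (1 + 1**3)*(-4) = (1 + 1)*(-4) = 2*(-4) = -8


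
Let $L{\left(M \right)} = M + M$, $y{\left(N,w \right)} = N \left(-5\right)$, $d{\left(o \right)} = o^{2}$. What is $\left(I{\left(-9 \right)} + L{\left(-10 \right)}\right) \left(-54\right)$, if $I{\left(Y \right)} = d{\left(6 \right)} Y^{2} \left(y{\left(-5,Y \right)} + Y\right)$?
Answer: $-2518344$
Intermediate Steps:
$y{\left(N,w \right)} = - 5 N$
$L{\left(M \right)} = 2 M$
$I{\left(Y \right)} = 36 Y^{2} \left(25 + Y\right)$ ($I{\left(Y \right)} = 6^{2} Y^{2} \left(\left(-5\right) \left(-5\right) + Y\right) = 36 Y^{2} \left(25 + Y\right)$)
$\left(I{\left(-9 \right)} + L{\left(-10 \right)}\right) \left(-54\right) = \left(36 \left(-9\right)^{2} \left(25 - 9\right) + 2 \left(-10\right)\right) \left(-54\right) = \left(36 \cdot 81 \cdot 16 - 20\right) \left(-54\right) = \left(46656 - 20\right) \left(-54\right) = 46636 \left(-54\right) = -2518344$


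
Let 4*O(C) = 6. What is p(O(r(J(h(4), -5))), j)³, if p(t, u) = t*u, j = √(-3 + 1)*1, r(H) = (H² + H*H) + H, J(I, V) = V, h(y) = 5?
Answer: -27*I*√2/4 ≈ -9.5459*I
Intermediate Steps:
r(H) = H + 2*H² (r(H) = (H² + H²) + H = 2*H² + H = H + 2*H²)
O(C) = 3/2 (O(C) = (¼)*6 = 3/2)
j = I*√2 (j = √(-2)*1 = (I*√2)*1 = I*√2 ≈ 1.4142*I)
p(O(r(J(h(4), -5))), j)³ = (3*(I*√2)/2)³ = (3*I*√2/2)³ = -27*I*√2/4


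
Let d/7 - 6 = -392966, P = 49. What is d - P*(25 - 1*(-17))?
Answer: -2752778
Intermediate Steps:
d = -2750720 (d = 42 + 7*(-392966) = 42 - 2750762 = -2750720)
d - P*(25 - 1*(-17)) = -2750720 - 49*(25 - 1*(-17)) = -2750720 - 49*(25 + 17) = -2750720 - 49*42 = -2750720 - 1*2058 = -2750720 - 2058 = -2752778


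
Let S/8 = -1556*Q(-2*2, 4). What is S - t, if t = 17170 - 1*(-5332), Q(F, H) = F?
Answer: 27290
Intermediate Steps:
t = 22502 (t = 17170 + 5332 = 22502)
S = 49792 (S = 8*(-(-3112)*2) = 8*(-1556*(-4)) = 8*6224 = 49792)
S - t = 49792 - 1*22502 = 49792 - 22502 = 27290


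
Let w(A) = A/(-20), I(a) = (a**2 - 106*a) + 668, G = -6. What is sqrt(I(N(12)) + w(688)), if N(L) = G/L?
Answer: sqrt(68685)/10 ≈ 26.208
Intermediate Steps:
N(L) = -6/L
I(a) = 668 + a**2 - 106*a
w(A) = -A/20 (w(A) = A*(-1/20) = -A/20)
sqrt(I(N(12)) + w(688)) = sqrt((668 + (-6/12)**2 - (-636)/12) - 1/20*688) = sqrt((668 + (-6*1/12)**2 - (-636)/12) - 172/5) = sqrt((668 + (-1/2)**2 - 106*(-1/2)) - 172/5) = sqrt((668 + 1/4 + 53) - 172/5) = sqrt(2885/4 - 172/5) = sqrt(13737/20) = sqrt(68685)/10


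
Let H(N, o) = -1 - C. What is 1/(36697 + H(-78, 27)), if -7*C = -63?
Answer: 1/36687 ≈ 2.7258e-5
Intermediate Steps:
C = 9 (C = -⅐*(-63) = 9)
H(N, o) = -10 (H(N, o) = -1 - 1*9 = -1 - 9 = -10)
1/(36697 + H(-78, 27)) = 1/(36697 - 10) = 1/36687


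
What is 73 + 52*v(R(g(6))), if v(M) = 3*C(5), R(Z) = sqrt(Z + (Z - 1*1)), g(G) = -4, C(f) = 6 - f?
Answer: 229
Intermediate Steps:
R(Z) = sqrt(-1 + 2*Z) (R(Z) = sqrt(Z + (Z - 1)) = sqrt(Z + (-1 + Z)) = sqrt(-1 + 2*Z))
v(M) = 3 (v(M) = 3*(6 - 1*5) = 3*(6 - 5) = 3*1 = 3)
73 + 52*v(R(g(6))) = 73 + 52*3 = 73 + 156 = 229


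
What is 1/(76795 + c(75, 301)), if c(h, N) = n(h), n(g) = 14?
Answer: 1/76809 ≈ 1.3019e-5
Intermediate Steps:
c(h, N) = 14
1/(76795 + c(75, 301)) = 1/(76795 + 14) = 1/76809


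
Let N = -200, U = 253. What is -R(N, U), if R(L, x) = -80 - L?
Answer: -120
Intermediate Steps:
-R(N, U) = -(-80 - 1*(-200)) = -(-80 + 200) = -1*120 = -120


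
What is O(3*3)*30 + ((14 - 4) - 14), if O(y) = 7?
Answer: 206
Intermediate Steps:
O(3*3)*30 + ((14 - 4) - 14) = 7*30 + ((14 - 4) - 14) = 210 + (10 - 14) = 210 - 4 = 206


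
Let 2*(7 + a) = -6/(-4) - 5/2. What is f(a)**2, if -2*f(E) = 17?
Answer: 289/4 ≈ 72.250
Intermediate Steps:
a = -15/2 (a = -7 + (-6/(-4) - 5/2)/2 = -7 + (-6*(-1/4) - 5*1/2)/2 = -7 + (3/2 - 5/2)/2 = -7 + (1/2)*(-1) = -7 - 1/2 = -15/2 ≈ -7.5000)
f(E) = -17/2 (f(E) = -1/2*17 = -17/2)
f(a)**2 = (-17/2)**2 = 289/4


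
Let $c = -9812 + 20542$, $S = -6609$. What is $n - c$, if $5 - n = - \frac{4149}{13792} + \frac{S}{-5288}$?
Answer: $- \frac{97783242627}{9116512} \approx -10726.0$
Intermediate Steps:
$c = 10730$
$n = \frac{36931133}{9116512}$ ($n = 5 - \left(- \frac{4149}{13792} - \frac{6609}{-5288}\right) = 5 - \left(\left(-4149\right) \frac{1}{13792} - - \frac{6609}{5288}\right) = 5 - \left(- \frac{4149}{13792} + \frac{6609}{5288}\right) = 5 - \frac{8651427}{9116512} = \frac{36931133}{9116512} \approx 4.051$)
$n - c = \frac{36931133}{9116512} - 10730 = - \frac{97783242627}{9116512}$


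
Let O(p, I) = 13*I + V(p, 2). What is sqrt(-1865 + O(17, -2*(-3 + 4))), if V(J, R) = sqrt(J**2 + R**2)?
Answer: sqrt(-1891 + sqrt(293)) ≈ 43.288*I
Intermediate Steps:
O(p, I) = sqrt(4 + p**2) + 13*I (O(p, I) = 13*I + sqrt(p**2 + 2**2) = 13*I + sqrt(p**2 + 4) = 13*I + sqrt(4 + p**2) = sqrt(4 + p**2) + 13*I)
sqrt(-1865 + O(17, -2*(-3 + 4))) = sqrt(-1865 + (sqrt(4 + 17**2) + 13*(-2*(-3 + 4)))) = sqrt(-1865 + (sqrt(4 + 289) + 13*(-2*1))) = sqrt(-1865 + (sqrt(293) + 13*(-2))) = sqrt(-1865 + (sqrt(293) - 26)) = sqrt(-1865 + (-26 + sqrt(293))) = sqrt(-1891 + sqrt(293))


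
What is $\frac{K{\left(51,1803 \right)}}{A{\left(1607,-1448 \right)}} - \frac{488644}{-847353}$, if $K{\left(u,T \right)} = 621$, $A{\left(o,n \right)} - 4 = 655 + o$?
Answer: $\frac{125651809}{147700146} \approx 0.85072$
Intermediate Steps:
$A{\left(o,n \right)} = 659 + o$ ($A{\left(o,n \right)} = 4 + \left(655 + o\right) = 659 + o$)
$\frac{K{\left(51,1803 \right)}}{A{\left(1607,-1448 \right)}} - \frac{488644}{-847353} = \frac{621}{659 + 1607} - \frac{488644}{-847353} = \frac{621}{2266} - - \frac{37588}{65181} = 621 \cdot \frac{1}{2266} + \frac{37588}{65181} = \frac{621}{2266} + \frac{37588}{65181} = \frac{125651809}{147700146}$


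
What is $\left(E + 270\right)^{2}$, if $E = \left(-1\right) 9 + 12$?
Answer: $74529$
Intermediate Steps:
$E = 3$ ($E = -9 + 12 = 3$)
$\left(E + 270\right)^{2} = \left(3 + 270\right)^{2} = 273^{2} = 74529$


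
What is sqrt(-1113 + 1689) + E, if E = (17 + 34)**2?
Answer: 2625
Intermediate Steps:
E = 2601 (E = 51**2 = 2601)
sqrt(-1113 + 1689) + E = sqrt(-1113 + 1689) + 2601 = sqrt(576) + 2601 = 24 + 2601 = 2625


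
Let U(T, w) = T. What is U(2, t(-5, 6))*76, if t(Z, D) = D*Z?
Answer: 152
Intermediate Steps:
U(2, t(-5, 6))*76 = 2*76 = 152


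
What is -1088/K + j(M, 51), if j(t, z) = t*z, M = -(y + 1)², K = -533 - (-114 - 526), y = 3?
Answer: -88400/107 ≈ -826.17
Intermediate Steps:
K = 107 (K = -533 - 1*(-640) = -533 + 640 = 107)
M = -16 (M = -(3 + 1)² = -1*4² = -1*16 = -16)
-1088/K + j(M, 51) = -1088/107 - 16*51 = -1088*1/107 - 816 = -1088/107 - 816 = -88400/107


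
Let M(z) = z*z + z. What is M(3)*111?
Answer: 1332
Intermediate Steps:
M(z) = z + z² (M(z) = z² + z = z + z²)
M(3)*111 = (3*(1 + 3))*111 = (3*4)*111 = 12*111 = 1332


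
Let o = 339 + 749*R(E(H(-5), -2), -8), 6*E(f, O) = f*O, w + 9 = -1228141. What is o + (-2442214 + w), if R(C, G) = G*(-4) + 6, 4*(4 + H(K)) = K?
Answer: -3641563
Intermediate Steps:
w = -1228150 (w = -9 - 1228141 = -1228150)
H(K) = -4 + K/4
E(f, O) = O*f/6 (E(f, O) = (f*O)/6 = (O*f)/6 = O*f/6)
R(C, G) = 6 - 4*G (R(C, G) = -4*G + 6 = 6 - 4*G)
o = 28801 (o = 339 + 749*(6 - 4*(-8)) = 339 + 749*(6 + 32) = 339 + 749*38 = 339 + 28462 = 28801)
o + (-2442214 + w) = 28801 + (-2442214 - 1228150) = 28801 - 3670364 = -3641563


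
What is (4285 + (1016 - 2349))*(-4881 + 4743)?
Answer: -407376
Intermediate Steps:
(4285 + (1016 - 2349))*(-4881 + 4743) = (4285 - 1333)*(-138) = 2952*(-138) = -407376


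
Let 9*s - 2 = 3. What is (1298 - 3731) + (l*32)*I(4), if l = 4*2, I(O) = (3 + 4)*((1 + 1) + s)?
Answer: 19319/9 ≈ 2146.6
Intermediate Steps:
s = 5/9 (s = 2/9 + (1/9)*3 = 2/9 + 1/3 = 5/9 ≈ 0.55556)
I(O) = 161/9 (I(O) = (3 + 4)*((1 + 1) + 5/9) = 7*(2 + 5/9) = 7*(23/9) = 161/9)
l = 8
(1298 - 3731) + (l*32)*I(4) = (1298 - 3731) + (8*32)*(161/9) = -2433 + 256*(161/9) = -2433 + 41216/9 = 19319/9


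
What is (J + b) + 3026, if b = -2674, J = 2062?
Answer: 2414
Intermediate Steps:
(J + b) + 3026 = (2062 - 2674) + 3026 = -612 + 3026 = 2414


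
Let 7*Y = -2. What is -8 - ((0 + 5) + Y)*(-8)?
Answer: 208/7 ≈ 29.714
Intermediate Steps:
Y = -2/7 (Y = (⅐)*(-2) = -2/7 ≈ -0.28571)
-8 - ((0 + 5) + Y)*(-8) = -8 - ((0 + 5) - 2/7)*(-8) = -8 - (5 - 2/7)*(-8) = -8 - 33*(-8)/7 = -8 - 1*(-264/7) = -8 + 264/7 = 208/7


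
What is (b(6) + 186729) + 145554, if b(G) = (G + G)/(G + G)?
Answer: 332284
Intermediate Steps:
b(G) = 1 (b(G) = (2*G)/((2*G)) = (2*G)*(1/(2*G)) = 1)
(b(6) + 186729) + 145554 = (1 + 186729) + 145554 = 186730 + 145554 = 332284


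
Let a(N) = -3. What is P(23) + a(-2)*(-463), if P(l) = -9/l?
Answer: 31938/23 ≈ 1388.6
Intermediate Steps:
P(23) + a(-2)*(-463) = -9/23 - 3*(-463) = -9*1/23 + 1389 = -9/23 + 1389 = 31938/23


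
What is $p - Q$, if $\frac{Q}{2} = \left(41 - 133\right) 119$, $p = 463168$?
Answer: $485064$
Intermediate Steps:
$Q = -21896$ ($Q = 2 \left(41 - 133\right) 119 = 2 \left(\left(-92\right) 119\right) = 2 \left(-10948\right) = -21896$)
$p - Q = 463168 - -21896 = 463168 + 21896 = 485064$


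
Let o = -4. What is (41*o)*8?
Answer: -1312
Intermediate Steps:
(41*o)*8 = (41*(-4))*8 = -164*8 = -1312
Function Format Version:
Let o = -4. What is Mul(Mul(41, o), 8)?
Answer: -1312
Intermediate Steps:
Mul(Mul(41, o), 8) = Mul(Mul(41, -4), 8) = Mul(-164, 8) = -1312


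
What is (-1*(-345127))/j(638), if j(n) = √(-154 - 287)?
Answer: -345127*I/21 ≈ -16435.0*I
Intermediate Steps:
j(n) = 21*I (j(n) = √(-441) = 21*I)
(-1*(-345127))/j(638) = (-1*(-345127))/((21*I)) = 345127*(-I/21) = -345127*I/21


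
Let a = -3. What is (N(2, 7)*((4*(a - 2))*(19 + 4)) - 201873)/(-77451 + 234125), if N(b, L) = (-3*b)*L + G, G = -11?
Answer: -177493/156674 ≈ -1.1329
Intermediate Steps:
N(b, L) = -11 - 3*L*b (N(b, L) = (-3*b)*L - 11 = -3*L*b - 11 = -11 - 3*L*b)
(N(2, 7)*((4*(a - 2))*(19 + 4)) - 201873)/(-77451 + 234125) = ((-11 - 3*7*2)*((4*(-3 - 2))*(19 + 4)) - 201873)/(-77451 + 234125) = ((-11 - 42)*((4*(-5))*23) - 201873)/156674 = (-(-1060)*23 - 201873)*(1/156674) = (-53*(-460) - 201873)*(1/156674) = (24380 - 201873)*(1/156674) = -177493*1/156674 = -177493/156674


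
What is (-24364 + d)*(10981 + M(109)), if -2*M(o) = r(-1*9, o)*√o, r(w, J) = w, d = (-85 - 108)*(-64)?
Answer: -131903772 - 54054*√109 ≈ -1.3247e+8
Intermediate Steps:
d = 12352 (d = -193*(-64) = 12352)
M(o) = 9*√o/2 (M(o) = -(-1*9)*√o/2 = -(-9)*√o/2 = 9*√o/2)
(-24364 + d)*(10981 + M(109)) = (-24364 + 12352)*(10981 + 9*√109/2) = -12012*(10981 + 9*√109/2) = -131903772 - 54054*√109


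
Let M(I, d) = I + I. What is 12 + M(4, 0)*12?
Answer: 108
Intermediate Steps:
M(I, d) = 2*I
12 + M(4, 0)*12 = 12 + (2*4)*12 = 12 + 8*12 = 12 + 96 = 108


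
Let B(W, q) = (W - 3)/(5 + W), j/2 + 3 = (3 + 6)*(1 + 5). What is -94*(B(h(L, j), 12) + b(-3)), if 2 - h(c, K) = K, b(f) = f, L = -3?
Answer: 17108/95 ≈ 180.08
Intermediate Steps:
j = 102 (j = -6 + 2*((3 + 6)*(1 + 5)) = -6 + 2*(9*6) = -6 + 2*54 = -6 + 108 = 102)
h(c, K) = 2 - K
B(W, q) = (-3 + W)/(5 + W)
-94*(B(h(L, j), 12) + b(-3)) = -94*((-3 + (2 - 1*102))/(5 + (2 - 1*102)) - 3) = -94*((-3 + (2 - 102))/(5 + (2 - 102)) - 3) = -94*((-3 - 100)/(5 - 100) - 3) = -94*(-103/(-95) - 3) = -94*(-1/95*(-103) - 3) = -94*(103/95 - 3) = -94*(-182/95) = 17108/95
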